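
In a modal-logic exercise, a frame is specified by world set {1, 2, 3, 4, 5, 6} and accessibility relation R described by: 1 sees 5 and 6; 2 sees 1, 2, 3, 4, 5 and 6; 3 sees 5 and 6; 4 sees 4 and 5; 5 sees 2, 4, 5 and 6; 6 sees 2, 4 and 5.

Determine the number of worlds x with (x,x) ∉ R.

Enumerating: 1, 3, 6.

3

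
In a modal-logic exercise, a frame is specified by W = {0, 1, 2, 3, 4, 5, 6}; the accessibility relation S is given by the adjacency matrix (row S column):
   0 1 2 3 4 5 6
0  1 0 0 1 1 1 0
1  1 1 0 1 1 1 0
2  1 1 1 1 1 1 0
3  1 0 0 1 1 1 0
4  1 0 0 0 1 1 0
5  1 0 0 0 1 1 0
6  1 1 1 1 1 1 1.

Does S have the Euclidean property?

No

Euclidean: no — 0 S 4 and 0 S 3, but not 4 S 3.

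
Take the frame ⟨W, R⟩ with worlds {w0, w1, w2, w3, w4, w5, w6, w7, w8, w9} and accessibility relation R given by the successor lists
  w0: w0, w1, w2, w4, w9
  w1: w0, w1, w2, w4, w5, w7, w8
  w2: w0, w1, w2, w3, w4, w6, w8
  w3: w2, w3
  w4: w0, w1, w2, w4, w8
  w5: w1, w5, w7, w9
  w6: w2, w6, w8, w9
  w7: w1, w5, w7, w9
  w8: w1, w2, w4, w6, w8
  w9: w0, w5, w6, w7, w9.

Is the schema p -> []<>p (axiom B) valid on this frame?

Yes

Axiom B corresponds to the accessibility relation being symmetric.
Symmetric: yes — every pair in R has its reverse in R.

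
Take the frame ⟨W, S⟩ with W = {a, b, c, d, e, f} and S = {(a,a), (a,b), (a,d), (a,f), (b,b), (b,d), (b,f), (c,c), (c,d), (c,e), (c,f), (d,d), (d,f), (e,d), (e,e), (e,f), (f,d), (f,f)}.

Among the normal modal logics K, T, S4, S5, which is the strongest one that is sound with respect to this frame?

Reflexive (axiom T): yes — every world is S-related to itself.
Transitive (axiom 4): yes — every two-step S-path is closed by a direct edge.
Euclidean (axiom 5): no — a S d and a S b, but not d S b.
So F validates K, T, S4; S5 would additionally require S to be Euclidean. The strongest is S4.

S4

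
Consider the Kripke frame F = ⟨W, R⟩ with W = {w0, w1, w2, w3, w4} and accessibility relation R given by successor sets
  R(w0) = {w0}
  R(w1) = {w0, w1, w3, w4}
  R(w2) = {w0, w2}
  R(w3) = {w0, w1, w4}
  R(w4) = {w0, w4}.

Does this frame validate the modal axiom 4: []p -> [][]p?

No

By correspondence theory, 4 is valid on a frame iff R is transitive.
Transitive: no — w3 R w1 and w1 R w3, but not w3 R w3.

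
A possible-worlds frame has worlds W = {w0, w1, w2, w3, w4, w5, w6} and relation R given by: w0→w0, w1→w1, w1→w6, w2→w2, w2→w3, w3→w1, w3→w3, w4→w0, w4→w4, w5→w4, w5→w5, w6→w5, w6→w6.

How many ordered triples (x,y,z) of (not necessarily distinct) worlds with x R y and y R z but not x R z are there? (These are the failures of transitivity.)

Enumerating: (w1,w6,w5), (w2,w3,w1), (w3,w1,w6), (w5,w4,w0), (w6,w5,w4).

5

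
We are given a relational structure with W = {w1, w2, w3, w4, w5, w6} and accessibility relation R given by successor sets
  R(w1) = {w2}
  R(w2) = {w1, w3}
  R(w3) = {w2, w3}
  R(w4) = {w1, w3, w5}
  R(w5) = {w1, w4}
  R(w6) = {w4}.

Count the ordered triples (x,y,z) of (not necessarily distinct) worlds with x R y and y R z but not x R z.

Enumerating: (w1,w2,w1), (w1,w2,w3), (w2,w1,w2), (w2,w3,w2), (w3,w2,w1), (w4,w1,w2), (w4,w3,w2), (w4,w5,w4), (w5,w1,w2), (w5,w4,w3), (w5,w4,w5), (w6,w4,w1), (w6,w4,w3), (w6,w4,w5).

14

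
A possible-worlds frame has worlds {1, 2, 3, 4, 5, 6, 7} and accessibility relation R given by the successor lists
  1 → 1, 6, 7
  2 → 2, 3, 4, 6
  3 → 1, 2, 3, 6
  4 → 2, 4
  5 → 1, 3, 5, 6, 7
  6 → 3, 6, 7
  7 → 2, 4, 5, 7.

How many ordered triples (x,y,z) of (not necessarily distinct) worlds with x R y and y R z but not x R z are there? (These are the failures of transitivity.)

Enumerating: (1,6,3), (1,7,2), (1,7,4), (1,7,5), (2,3,1), (2,6,7), (3,1,7), (3,2,4), (3,6,7), (4,2,3), (4,2,6), (5,3,2), … and 12 more.
Total: 24.

24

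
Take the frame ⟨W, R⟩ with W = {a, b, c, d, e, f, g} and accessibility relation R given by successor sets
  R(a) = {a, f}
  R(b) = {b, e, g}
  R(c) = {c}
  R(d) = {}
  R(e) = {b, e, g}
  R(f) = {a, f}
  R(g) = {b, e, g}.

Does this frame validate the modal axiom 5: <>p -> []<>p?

Yes

Axiom 5 corresponds to the accessibility relation being Euclidean.
Euclidean: yes — any two successors of a common world are R-related.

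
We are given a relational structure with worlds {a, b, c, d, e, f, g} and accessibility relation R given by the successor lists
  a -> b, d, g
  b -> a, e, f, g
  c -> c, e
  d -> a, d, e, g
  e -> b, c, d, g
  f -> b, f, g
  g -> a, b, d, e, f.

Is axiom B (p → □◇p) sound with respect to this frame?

Yes

By correspondence theory, B is valid on a frame iff R is symmetric.
Symmetric: yes — every pair in R has its reverse in R.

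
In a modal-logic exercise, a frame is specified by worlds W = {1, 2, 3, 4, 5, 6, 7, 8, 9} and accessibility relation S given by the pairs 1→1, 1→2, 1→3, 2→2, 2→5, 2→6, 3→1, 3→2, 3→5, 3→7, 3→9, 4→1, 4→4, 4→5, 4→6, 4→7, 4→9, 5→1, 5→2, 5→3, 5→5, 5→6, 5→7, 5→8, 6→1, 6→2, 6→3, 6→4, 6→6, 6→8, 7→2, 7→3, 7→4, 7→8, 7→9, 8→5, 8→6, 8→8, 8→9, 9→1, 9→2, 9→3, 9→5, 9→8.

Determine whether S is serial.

Yes

Serial: yes — every world has a successor (e.g. 1 S 1).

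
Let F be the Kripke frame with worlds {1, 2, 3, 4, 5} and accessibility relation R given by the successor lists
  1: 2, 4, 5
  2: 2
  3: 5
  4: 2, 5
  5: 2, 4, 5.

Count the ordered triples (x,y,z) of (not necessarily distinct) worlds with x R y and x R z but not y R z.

7

Enumerating: (1,2,4), (1,2,5), (1,4,4), (4,2,5), (5,2,4), (5,2,5), (5,4,4).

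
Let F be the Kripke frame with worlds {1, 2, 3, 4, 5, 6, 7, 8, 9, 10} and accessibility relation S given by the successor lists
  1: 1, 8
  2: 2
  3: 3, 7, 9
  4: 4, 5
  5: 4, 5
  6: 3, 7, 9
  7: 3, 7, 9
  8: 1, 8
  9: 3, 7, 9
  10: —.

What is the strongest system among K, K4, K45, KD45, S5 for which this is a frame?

Transitive (axiom 4): yes — every two-step S-path is closed by a direct edge.
Euclidean (axiom 5): yes — any two successors of a common world are S-related.
Serial (axiom D): no — 10 has no S-successor.
Reflexive (axiom T): no — 6 is not related to itself.
So F validates K, K4, K45; KD45 would additionally require S to be serial. The strongest is K45.

K45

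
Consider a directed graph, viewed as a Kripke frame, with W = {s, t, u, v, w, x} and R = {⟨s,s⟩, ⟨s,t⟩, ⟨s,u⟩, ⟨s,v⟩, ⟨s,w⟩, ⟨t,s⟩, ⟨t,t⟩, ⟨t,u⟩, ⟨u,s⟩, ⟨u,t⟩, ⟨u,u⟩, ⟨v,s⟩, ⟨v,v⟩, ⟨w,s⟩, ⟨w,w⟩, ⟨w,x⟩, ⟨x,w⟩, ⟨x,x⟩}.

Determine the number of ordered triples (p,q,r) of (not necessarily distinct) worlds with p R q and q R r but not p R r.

12

Enumerating: (s,w,x), (t,s,v), (t,s,w), (u,s,v), (u,s,w), (v,s,t), (v,s,u), (v,s,w), (w,s,t), (w,s,u), (w,s,v), (x,w,s).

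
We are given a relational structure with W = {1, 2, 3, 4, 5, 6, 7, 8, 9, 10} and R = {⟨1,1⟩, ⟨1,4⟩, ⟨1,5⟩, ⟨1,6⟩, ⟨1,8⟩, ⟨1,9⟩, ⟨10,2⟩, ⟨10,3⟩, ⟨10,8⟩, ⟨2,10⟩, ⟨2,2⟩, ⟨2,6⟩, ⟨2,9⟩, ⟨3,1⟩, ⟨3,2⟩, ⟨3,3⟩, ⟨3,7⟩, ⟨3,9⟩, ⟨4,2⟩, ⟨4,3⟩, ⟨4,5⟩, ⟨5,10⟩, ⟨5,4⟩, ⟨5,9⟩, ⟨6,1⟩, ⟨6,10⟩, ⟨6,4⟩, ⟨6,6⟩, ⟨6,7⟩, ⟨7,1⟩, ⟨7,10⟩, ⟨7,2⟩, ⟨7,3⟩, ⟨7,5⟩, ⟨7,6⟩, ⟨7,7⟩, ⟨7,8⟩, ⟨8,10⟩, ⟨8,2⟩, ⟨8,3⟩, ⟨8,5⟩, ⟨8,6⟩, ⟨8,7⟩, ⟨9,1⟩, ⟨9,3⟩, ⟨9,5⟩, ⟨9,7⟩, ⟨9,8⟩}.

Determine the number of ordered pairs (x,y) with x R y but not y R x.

23

Enumerating: (1,4), (1,5), (1,8), (10,3), (2,6), (2,9), (3,1), (3,2), (4,2), (4,3), (5,10), (6,10), … and 11 more.
Total: 23.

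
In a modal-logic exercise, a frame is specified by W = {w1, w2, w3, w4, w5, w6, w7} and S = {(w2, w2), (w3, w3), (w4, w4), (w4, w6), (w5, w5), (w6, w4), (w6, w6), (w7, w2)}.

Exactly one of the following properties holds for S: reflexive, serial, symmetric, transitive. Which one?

transitive

Reflexive: no — w1 is not related to itself.
Serial: no — w1 has no S-successor.
Symmetric: no — w7 S w2 but not w2 S w7.
Transitive: yes — every two-step S-path is closed by a direct edge.
Only transitive holds.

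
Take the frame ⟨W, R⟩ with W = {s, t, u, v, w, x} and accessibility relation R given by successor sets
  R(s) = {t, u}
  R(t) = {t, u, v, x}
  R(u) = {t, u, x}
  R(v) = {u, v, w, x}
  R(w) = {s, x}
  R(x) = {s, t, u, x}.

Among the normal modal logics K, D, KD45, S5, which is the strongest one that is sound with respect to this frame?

D

Serial (axiom D): yes — every world has a successor (e.g. s R t).
Euclidean (axiom 5): no — t R u and t R v, but not u R v.
Transitive (axiom 4): no — s R t and t R v, but not s R v.
Reflexive (axiom T): no — s is not related to itself.
So F validates K, D; KD45 would additionally require R to be Euclidean and transitive. The strongest is D.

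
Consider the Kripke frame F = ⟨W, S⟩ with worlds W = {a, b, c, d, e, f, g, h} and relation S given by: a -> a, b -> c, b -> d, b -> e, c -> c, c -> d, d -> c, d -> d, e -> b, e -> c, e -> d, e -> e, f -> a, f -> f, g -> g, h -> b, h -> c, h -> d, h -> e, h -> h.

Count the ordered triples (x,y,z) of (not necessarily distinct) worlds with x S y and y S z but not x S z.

Enumerating: (b,e,b).

1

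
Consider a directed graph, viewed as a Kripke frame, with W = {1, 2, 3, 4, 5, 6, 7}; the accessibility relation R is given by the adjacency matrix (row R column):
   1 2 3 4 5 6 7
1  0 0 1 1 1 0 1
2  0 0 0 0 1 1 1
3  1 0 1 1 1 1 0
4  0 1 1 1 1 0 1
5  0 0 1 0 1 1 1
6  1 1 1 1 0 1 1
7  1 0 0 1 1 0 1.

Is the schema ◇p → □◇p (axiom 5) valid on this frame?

Axiom 5 corresponds to the accessibility relation being Euclidean.
Euclidean: no — 1 R 3 and 1 R 7, but not 3 R 7.

No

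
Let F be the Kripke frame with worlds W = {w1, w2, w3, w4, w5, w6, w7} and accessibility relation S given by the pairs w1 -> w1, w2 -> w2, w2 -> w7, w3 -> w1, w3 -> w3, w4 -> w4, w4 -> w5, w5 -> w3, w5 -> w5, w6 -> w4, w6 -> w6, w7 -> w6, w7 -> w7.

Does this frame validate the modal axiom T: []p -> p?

Yes

The schema T characterises exactly the reflexive frames.
Reflexive: yes — every world is S-related to itself.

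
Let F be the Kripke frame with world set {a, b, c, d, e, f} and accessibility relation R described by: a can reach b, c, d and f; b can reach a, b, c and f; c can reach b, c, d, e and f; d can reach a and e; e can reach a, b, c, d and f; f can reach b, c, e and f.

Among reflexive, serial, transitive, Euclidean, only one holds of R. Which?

serial

Reflexive: no — a is not related to itself.
Serial: yes — every world has a successor (e.g. a R b).
Transitive: no — a R c and c R e, but not a R e.
Euclidean: no — a R b and a R d, but not b R d.
Only serial holds.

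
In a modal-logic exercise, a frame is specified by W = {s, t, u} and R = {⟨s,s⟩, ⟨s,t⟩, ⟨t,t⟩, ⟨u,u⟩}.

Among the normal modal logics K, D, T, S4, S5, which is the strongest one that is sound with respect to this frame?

S4

Serial (axiom D): yes — every world has a successor (e.g. s R s).
Reflexive (axiom T): yes — every world is R-related to itself.
Transitive (axiom 4): yes — every two-step R-path is closed by a direct edge.
Euclidean (axiom 5): no — s R t and s R s, but not t R s.
So F validates K, D, T, S4; S5 would additionally require R to be Euclidean. The strongest is S4.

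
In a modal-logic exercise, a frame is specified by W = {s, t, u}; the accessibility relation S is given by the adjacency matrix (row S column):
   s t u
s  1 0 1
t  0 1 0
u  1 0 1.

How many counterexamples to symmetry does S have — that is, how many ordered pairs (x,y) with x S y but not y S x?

0

S is symmetric; there are no such tuples.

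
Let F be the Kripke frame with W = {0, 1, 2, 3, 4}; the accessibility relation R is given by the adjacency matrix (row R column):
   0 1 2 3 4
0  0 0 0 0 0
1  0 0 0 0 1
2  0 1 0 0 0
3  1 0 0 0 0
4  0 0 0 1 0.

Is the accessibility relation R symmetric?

Symmetric: no — 1 R 4 but not 4 R 1.

No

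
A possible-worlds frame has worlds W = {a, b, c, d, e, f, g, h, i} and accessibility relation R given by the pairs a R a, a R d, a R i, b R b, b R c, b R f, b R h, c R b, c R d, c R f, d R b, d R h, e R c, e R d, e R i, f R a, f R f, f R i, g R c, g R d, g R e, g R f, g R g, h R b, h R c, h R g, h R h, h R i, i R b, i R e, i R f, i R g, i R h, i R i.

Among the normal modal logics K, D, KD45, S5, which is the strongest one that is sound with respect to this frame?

D

Serial (axiom D): yes — every world has a successor (e.g. a R a).
Euclidean (axiom 5): no — a R d and a R i, but not d R i.
Transitive (axiom 4): no — a R d and d R b, but not a R b.
Reflexive (axiom T): no — c is not related to itself.
So F validates K, D; KD45 would additionally require R to be Euclidean and transitive. The strongest is D.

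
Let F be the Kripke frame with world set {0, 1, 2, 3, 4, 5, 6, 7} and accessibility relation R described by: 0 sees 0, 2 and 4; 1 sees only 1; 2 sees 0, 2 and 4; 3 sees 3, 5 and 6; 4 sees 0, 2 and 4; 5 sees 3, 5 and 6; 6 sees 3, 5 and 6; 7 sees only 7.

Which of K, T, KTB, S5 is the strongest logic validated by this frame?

Reflexive (axiom T): yes — every world is R-related to itself.
Symmetric (axiom B): yes — every pair in R has its reverse in R.
Euclidean (axiom 5): yes — any two successors of a common world are R-related.
So F validates K, T, KTB, S5. The strongest is S5.

S5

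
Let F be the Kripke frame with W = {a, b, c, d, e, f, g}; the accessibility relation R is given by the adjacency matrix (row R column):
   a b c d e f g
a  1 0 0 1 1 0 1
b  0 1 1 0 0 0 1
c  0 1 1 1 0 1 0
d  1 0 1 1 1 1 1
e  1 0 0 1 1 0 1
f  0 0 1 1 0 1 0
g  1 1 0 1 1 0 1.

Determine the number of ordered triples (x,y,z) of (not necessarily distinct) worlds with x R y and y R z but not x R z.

Enumerating: (a,d,c), (a,d,f), (a,g,b), (b,c,d), (b,c,f), (b,g,a), (b,g,d), (b,g,e), (c,b,g), (c,d,a), (c,d,e), (c,d,g), … and 12 more.
Total: 24.

24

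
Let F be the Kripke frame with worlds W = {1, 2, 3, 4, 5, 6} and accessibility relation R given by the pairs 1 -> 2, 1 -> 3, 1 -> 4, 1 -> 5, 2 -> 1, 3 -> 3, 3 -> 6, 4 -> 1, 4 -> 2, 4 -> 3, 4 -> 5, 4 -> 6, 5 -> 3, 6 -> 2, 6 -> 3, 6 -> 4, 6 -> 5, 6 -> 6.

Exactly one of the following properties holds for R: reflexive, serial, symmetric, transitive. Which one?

serial

Reflexive: no — 1 is not related to itself.
Serial: yes — every world has a successor (e.g. 1 R 2).
Symmetric: no — 1 R 3 but not 3 R 1.
Transitive: no — 1 R 3 and 3 R 6, but not 1 R 6.
Only serial holds.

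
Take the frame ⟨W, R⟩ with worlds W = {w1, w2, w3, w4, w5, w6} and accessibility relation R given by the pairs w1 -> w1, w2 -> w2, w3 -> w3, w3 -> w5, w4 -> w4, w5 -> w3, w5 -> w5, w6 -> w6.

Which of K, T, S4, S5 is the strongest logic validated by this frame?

Reflexive (axiom T): yes — every world is R-related to itself.
Transitive (axiom 4): yes — every two-step R-path is closed by a direct edge.
Euclidean (axiom 5): yes — any two successors of a common world are R-related.
So F validates K, T, S4, S5. The strongest is S5.

S5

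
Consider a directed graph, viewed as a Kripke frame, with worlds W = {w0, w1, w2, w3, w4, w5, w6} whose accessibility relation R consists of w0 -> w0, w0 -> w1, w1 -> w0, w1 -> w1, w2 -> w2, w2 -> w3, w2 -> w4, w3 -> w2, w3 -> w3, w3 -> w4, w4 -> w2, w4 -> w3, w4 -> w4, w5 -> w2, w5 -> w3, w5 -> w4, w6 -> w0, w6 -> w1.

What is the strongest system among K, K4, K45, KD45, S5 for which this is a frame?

KD45

Transitive (axiom 4): yes — every two-step R-path is closed by a direct edge.
Euclidean (axiom 5): yes — any two successors of a common world are R-related.
Serial (axiom D): yes — every world has a successor (e.g. w0 R w0).
Reflexive (axiom T): no — w5 is not related to itself.
So F validates K, K4, K45, KD45; S5 would additionally require R to be reflexive. The strongest is KD45.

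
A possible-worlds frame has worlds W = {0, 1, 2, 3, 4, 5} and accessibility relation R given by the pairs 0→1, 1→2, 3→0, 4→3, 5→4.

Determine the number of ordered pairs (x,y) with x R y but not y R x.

Enumerating: (0,1), (1,2), (3,0), (4,3), (5,4).

5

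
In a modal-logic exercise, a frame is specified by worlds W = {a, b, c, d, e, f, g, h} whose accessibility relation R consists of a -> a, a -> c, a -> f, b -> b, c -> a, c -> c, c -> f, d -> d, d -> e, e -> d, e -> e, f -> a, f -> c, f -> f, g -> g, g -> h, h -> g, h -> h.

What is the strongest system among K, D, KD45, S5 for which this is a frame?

S5

Serial (axiom D): yes — every world has a successor (e.g. a R a).
Euclidean (axiom 5): yes — any two successors of a common world are R-related.
Transitive (axiom 4): yes — every two-step R-path is closed by a direct edge.
Reflexive (axiom T): yes — every world is R-related to itself.
So F validates K, D, KD45, S5. The strongest is S5.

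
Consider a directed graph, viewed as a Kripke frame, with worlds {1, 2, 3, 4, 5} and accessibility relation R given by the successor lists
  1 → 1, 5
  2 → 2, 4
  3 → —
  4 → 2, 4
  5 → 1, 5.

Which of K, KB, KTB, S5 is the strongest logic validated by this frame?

KB

Symmetric (axiom B): yes — every pair in R has its reverse in R.
Reflexive (axiom T): no — 3 is not related to itself.
Euclidean (axiom 5): yes — any two successors of a common world are R-related.
So F validates K, KB; KTB would additionally require R to be reflexive. The strongest is KB.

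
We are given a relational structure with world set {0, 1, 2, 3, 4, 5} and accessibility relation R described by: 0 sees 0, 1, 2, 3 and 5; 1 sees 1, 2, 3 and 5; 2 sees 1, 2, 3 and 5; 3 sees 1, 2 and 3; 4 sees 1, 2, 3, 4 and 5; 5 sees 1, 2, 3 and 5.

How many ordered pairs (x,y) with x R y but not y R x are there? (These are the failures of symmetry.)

9

Enumerating: (0,1), (0,2), (0,3), (0,5), (4,1), (4,2), (4,3), (4,5), (5,3).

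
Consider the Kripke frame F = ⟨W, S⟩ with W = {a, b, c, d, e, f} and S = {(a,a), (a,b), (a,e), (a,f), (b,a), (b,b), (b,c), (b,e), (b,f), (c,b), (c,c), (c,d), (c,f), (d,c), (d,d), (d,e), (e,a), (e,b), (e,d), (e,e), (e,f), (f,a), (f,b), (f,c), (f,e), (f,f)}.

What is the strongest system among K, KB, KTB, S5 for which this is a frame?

KTB

Symmetric (axiom B): yes — every pair in S has its reverse in S.
Reflexive (axiom T): yes — every world is S-related to itself.
Euclidean (axiom 5): no — b S a and b S c, but not a S c.
So F validates K, KB, KTB; S5 would additionally require S to be Euclidean. The strongest is KTB.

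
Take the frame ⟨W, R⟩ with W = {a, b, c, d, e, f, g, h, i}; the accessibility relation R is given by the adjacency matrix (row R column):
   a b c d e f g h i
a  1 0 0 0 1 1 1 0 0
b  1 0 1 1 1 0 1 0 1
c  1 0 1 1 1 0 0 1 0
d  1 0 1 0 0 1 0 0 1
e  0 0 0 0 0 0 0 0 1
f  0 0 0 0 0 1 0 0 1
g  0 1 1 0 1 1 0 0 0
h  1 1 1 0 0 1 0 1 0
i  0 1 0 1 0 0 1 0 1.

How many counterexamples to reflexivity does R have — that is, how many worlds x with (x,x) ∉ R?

Enumerating: b, d, e, g.

4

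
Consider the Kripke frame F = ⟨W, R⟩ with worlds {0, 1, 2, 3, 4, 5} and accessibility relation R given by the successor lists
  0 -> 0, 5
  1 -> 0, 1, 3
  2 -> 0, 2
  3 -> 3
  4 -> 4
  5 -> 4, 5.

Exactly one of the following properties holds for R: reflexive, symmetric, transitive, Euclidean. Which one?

Reflexive: yes — every world is R-related to itself.
Symmetric: no — 0 R 5 but not 5 R 0.
Transitive: no — 0 R 5 and 5 R 4, but not 0 R 4.
Euclidean: no — 1 R 0 and 1 R 3, but not 0 R 3.
Only reflexive holds.

reflexive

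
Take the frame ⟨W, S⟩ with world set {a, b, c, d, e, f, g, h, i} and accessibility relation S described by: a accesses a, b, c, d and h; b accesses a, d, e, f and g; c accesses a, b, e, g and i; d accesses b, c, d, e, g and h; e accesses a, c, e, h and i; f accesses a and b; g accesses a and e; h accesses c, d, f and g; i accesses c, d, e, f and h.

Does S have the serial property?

Serial: yes — every world has a successor (e.g. a S a).

Yes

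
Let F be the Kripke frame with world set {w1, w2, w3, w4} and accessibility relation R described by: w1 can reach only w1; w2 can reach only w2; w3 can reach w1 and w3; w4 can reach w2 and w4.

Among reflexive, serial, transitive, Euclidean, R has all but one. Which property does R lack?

Reflexive: yes — every world is R-related to itself.
Serial: yes — every world has a successor (e.g. w1 R w1).
Transitive: yes — every two-step R-path is closed by a direct edge.
Euclidean: no — w3 R w1 and w3 R w3, but not w1 R w3.
Only Euclidean fails.

Euclidean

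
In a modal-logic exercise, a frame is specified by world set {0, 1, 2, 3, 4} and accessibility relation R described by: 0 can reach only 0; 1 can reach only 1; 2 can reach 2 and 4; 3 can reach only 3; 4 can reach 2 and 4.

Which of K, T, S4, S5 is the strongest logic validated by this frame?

Reflexive (axiom T): yes — every world is R-related to itself.
Transitive (axiom 4): yes — every two-step R-path is closed by a direct edge.
Euclidean (axiom 5): yes — any two successors of a common world are R-related.
So F validates K, T, S4, S5. The strongest is S5.

S5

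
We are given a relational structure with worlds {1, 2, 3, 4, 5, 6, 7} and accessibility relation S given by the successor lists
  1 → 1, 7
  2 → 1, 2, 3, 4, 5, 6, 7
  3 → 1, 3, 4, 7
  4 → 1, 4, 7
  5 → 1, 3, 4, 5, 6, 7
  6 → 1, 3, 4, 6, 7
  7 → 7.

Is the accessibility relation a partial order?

Reflexive: yes — every world is S-related to itself.
Transitive: yes — every two-step S-path is closed by a direct edge.
Antisymmetric: yes — no distinct pair is related both ways.
So S is a partial order.

Yes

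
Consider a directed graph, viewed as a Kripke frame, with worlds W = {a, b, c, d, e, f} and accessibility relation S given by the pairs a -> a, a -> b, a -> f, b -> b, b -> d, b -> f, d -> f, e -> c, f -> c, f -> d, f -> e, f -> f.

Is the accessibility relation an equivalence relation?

Reflexive: no — c is not related to itself.
Symmetric: no — a S b but not b S a.
Transitive: no — a S b and b S d, but not a S d.
So S is not an equivalence relation.

No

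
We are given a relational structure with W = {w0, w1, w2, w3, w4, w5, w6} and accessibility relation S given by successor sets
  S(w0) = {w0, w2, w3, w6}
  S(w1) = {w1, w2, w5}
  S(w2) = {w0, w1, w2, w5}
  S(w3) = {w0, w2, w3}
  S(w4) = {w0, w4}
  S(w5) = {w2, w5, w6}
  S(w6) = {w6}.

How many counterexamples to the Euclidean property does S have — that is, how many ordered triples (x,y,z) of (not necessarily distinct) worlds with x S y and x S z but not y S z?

Enumerating: (w0,w2,w3), (w0,w2,w6), (w0,w3,w6), (w0,w6,w0), (w0,w6,w2), (w0,w6,w3), (w1,w5,w1), (w2,w0,w1), (w2,w0,w5), (w2,w1,w0), (w2,w5,w0), (w2,w5,w1), (w3,w2,w3), (w4,w0,w4), (w5,w2,w6), (w5,w6,w2), (w5,w6,w5).

17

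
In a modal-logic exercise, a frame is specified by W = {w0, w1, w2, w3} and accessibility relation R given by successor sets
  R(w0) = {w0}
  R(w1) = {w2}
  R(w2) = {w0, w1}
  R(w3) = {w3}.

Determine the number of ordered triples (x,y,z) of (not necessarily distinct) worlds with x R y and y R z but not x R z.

3

Enumerating: (w1,w2,w0), (w1,w2,w1), (w2,w1,w2).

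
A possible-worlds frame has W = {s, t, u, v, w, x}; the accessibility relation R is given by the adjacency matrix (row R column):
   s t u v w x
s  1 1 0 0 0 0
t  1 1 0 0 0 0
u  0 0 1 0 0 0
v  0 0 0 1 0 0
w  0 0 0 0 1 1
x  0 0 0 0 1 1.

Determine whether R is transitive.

Transitive: yes — every two-step R-path is closed by a direct edge.

Yes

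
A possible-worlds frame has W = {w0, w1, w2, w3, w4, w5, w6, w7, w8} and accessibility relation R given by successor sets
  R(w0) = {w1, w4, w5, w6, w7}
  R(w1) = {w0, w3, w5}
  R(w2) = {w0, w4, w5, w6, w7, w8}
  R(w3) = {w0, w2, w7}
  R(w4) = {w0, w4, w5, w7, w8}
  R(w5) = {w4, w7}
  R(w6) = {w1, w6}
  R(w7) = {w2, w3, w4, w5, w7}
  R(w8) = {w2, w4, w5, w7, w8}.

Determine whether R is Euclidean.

Euclidean: no — w0 R w1 and w0 R w4, but not w1 R w4.

No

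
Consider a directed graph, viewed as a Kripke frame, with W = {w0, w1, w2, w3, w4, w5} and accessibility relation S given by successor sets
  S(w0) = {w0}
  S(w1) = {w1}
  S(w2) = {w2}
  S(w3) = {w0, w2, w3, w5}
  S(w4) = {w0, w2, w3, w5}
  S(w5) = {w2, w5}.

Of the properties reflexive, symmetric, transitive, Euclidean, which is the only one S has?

transitive

Reflexive: no — w4 is not related to itself.
Symmetric: no — w3 S w0 but not w0 S w3.
Transitive: yes — every two-step S-path is closed by a direct edge.
Euclidean: no — w3 S w0 and w3 S w2, but not w0 S w2.
Only transitive holds.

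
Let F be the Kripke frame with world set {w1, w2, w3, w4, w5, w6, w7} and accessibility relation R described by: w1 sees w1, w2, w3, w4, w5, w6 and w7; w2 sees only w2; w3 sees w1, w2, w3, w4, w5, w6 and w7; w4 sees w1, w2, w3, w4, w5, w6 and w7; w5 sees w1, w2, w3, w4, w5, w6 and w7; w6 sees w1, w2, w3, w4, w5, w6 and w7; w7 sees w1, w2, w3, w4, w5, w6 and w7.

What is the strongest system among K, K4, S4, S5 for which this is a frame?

S4

Transitive (axiom 4): yes — every two-step R-path is closed by a direct edge.
Reflexive (axiom T): yes — every world is R-related to itself.
Euclidean (axiom 5): no — w1 R w2 and w1 R w3, but not w2 R w3.
So F validates K, K4, S4; S5 would additionally require R to be Euclidean. The strongest is S4.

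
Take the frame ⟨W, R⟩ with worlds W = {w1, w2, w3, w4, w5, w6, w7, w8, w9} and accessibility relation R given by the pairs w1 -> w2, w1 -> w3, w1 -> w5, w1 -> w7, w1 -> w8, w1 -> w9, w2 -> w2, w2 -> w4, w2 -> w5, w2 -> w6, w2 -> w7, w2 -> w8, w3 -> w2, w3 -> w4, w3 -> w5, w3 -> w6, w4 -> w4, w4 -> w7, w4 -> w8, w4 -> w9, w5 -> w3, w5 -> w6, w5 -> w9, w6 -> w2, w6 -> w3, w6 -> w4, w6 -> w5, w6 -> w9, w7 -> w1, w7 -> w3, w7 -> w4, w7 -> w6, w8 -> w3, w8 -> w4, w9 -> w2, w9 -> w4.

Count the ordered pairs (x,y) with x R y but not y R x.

18

Enumerating: (w1,w2), (w1,w3), (w1,w5), (w1,w8), (w1,w9), (w2,w4), (w2,w5), (w2,w7), (w2,w8), (w3,w2), (w3,w4), (w5,w9), (w6,w4), (w6,w9), (w7,w3), (w7,w6), (w8,w3), (w9,w2).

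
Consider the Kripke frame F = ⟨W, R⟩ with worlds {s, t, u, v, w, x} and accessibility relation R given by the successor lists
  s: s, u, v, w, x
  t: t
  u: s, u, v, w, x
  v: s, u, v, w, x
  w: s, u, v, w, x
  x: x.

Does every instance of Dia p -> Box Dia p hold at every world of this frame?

Axiom 5 corresponds to the accessibility relation being Euclidean.
Euclidean: no — s R x and s R u, but not x R u.

No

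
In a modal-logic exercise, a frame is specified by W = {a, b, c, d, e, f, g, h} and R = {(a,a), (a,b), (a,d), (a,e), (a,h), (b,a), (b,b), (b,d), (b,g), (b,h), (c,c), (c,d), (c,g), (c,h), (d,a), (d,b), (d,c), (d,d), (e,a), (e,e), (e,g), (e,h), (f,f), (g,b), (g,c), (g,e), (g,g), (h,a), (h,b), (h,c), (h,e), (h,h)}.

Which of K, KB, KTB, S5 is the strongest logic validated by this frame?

Symmetric (axiom B): yes — every pair in R has its reverse in R.
Reflexive (axiom T): yes — every world is R-related to itself.
Euclidean (axiom 5): no — a R b and a R e, but not b R e.
So F validates K, KB, KTB; S5 would additionally require R to be Euclidean. The strongest is KTB.

KTB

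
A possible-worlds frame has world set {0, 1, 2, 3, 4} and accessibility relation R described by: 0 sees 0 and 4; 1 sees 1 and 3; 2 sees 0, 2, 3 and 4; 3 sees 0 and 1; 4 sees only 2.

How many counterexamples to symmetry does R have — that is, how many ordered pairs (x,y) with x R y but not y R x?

4

Enumerating: (0,4), (2,0), (2,3), (3,0).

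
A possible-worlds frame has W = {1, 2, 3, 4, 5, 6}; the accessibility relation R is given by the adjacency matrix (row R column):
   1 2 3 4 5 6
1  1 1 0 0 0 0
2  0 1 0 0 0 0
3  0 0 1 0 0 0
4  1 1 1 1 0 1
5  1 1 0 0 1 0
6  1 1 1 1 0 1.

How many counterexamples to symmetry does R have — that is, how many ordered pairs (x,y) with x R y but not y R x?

Enumerating: (1,2), (4,1), (4,2), (4,3), (5,1), (5,2), (6,1), (6,2), (6,3).

9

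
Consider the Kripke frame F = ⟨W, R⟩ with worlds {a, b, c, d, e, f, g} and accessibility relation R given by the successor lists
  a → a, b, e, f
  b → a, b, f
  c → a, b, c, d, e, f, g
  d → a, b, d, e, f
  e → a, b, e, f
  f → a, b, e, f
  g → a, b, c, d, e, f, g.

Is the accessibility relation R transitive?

Transitive: no — b R a and a R e, but not b R e.

No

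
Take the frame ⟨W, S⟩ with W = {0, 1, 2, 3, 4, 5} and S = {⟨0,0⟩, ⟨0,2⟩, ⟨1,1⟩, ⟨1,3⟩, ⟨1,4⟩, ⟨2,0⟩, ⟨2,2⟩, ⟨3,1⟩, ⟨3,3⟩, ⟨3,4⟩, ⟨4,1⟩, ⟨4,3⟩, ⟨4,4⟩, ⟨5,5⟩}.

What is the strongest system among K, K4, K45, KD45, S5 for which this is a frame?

S5

Transitive (axiom 4): yes — every two-step S-path is closed by a direct edge.
Euclidean (axiom 5): yes — any two successors of a common world are S-related.
Serial (axiom D): yes — every world has a successor (e.g. 0 S 0).
Reflexive (axiom T): yes — every world is S-related to itself.
So F validates K, K4, K45, KD45, S5. The strongest is S5.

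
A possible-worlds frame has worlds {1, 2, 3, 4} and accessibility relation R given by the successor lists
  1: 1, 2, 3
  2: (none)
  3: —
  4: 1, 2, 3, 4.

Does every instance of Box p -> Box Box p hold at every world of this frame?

By correspondence theory, 4 is valid on a frame iff R is transitive.
Transitive: yes — every two-step R-path is closed by a direct edge.

Yes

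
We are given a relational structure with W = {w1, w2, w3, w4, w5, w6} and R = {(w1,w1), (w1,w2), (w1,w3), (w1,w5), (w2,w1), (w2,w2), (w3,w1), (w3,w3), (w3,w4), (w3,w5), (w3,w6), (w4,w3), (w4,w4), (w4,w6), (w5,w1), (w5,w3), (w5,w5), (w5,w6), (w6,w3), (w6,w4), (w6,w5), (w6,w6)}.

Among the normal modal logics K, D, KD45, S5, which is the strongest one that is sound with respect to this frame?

D

Serial (axiom D): yes — every world has a successor (e.g. w1 R w1).
Euclidean (axiom 5): no — w1 R w2 and w1 R w3, but not w2 R w3.
Transitive (axiom 4): no — w1 R w3 and w3 R w4, but not w1 R w4.
Reflexive (axiom T): yes — every world is R-related to itself.
So F validates K, D; KD45 would additionally require R to be Euclidean and transitive. The strongest is D.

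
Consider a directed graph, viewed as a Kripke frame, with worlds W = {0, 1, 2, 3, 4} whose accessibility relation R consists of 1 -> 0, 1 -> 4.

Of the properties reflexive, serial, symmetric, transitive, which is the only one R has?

Reflexive: no — 0 is not related to itself.
Serial: no — 0 has no R-successor.
Symmetric: no — 1 R 0 but not 0 R 1.
Transitive: yes — every two-step R-path is closed by a direct edge.
Only transitive holds.

transitive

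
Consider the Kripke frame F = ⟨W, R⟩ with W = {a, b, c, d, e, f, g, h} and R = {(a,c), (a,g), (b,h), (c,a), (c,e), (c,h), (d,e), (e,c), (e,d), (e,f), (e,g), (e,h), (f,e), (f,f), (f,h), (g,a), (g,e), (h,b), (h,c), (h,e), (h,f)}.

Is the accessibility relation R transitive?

Transitive: no — a R c and c R e, but not a R e.

No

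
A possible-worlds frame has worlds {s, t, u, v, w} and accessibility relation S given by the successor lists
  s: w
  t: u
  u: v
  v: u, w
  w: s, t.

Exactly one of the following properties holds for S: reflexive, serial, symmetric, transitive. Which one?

serial

Reflexive: no — s is not related to itself.
Serial: yes — every world has a successor (e.g. s S w).
Symmetric: no — t S u but not u S t.
Transitive: no — s S w and w S t, but not s S t.
Only serial holds.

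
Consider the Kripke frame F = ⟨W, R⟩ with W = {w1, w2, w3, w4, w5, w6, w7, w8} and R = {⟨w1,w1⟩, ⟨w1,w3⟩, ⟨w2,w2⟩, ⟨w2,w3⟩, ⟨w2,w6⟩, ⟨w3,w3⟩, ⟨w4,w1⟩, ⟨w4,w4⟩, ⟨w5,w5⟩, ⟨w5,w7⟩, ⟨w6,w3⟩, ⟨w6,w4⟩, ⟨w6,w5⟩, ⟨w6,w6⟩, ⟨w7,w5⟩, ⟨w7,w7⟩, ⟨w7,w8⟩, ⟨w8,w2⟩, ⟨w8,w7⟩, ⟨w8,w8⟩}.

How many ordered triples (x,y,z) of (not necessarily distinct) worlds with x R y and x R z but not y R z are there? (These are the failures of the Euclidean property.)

Enumerating: (w1,w3,w1), (w2,w3,w2), (w2,w3,w6), (w2,w6,w2), (w4,w1,w4), (w6,w3,w4), (w6,w3,w5), (w6,w3,w6), (w6,w4,w3), (w6,w4,w5), (w6,w4,w6), (w6,w5,w3), … and 7 more.
Total: 19.

19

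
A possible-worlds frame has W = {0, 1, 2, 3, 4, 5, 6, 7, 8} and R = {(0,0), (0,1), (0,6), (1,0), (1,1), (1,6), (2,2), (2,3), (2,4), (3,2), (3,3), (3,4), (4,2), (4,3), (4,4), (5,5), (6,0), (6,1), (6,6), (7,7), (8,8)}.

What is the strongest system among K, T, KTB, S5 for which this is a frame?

S5

Reflexive (axiom T): yes — every world is R-related to itself.
Symmetric (axiom B): yes — every pair in R has its reverse in R.
Euclidean (axiom 5): yes — any two successors of a common world are R-related.
So F validates K, T, KTB, S5. The strongest is S5.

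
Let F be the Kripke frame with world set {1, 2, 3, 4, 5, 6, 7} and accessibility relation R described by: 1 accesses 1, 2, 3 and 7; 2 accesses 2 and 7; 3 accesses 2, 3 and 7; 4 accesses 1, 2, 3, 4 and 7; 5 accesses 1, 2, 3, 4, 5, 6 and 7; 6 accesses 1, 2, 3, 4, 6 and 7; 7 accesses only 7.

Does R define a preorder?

Reflexive: yes — every world is R-related to itself.
Transitive: yes — every two-step R-path is closed by a direct edge.
So R is a preorder.

Yes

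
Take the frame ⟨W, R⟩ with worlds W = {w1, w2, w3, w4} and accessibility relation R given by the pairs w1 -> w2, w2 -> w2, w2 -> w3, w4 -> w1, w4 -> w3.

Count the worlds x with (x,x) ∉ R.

3

Enumerating: w1, w3, w4.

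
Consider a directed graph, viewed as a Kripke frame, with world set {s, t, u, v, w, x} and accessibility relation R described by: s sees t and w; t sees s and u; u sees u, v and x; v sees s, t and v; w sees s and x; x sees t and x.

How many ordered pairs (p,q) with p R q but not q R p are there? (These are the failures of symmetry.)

7

Enumerating: (t,u), (u,v), (u,x), (v,s), (v,t), (w,x), (x,t).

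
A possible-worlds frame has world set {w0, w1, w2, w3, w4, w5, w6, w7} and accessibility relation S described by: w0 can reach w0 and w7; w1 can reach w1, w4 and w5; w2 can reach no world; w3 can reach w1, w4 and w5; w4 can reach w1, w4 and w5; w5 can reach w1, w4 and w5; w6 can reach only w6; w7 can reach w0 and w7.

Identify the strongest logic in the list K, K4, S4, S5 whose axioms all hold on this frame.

K4

Transitive (axiom 4): yes — every two-step S-path is closed by a direct edge.
Reflexive (axiom T): no — w2 is not related to itself.
Euclidean (axiom 5): yes — any two successors of a common world are S-related.
So F validates K, K4; S4 would additionally require S to be reflexive. The strongest is K4.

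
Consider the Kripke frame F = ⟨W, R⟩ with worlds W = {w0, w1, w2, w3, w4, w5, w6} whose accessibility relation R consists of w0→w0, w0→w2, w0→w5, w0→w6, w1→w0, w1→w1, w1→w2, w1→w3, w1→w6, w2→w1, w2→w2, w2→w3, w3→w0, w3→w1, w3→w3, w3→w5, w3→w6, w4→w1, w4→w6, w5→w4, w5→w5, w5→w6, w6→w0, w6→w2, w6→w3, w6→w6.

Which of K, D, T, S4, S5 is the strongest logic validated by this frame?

D

Serial (axiom D): yes — every world has a successor (e.g. w0 R w0).
Reflexive (axiom T): no — w4 is not related to itself.
Transitive (axiom 4): no — w0 R w2 and w2 R w1, but not w0 R w1.
Euclidean (axiom 5): no — w0 R w2 and w0 R w5, but not w2 R w5.
So F validates K, D; T would additionally require R to be reflexive. The strongest is D.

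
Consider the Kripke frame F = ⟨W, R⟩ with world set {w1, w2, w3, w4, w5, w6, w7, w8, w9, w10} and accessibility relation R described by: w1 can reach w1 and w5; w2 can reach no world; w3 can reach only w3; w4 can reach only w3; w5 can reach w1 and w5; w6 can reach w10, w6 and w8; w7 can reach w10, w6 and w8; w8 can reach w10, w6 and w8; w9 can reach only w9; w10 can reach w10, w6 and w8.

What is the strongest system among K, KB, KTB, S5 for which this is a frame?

K

Symmetric (axiom B): no — w4 R w3 but not w3 R w4.
Reflexive (axiom T): no — w2 is not related to itself.
Euclidean (axiom 5): yes — any two successors of a common world are R-related.
So F validates K; KB would additionally require R to be symmetric. The strongest is K.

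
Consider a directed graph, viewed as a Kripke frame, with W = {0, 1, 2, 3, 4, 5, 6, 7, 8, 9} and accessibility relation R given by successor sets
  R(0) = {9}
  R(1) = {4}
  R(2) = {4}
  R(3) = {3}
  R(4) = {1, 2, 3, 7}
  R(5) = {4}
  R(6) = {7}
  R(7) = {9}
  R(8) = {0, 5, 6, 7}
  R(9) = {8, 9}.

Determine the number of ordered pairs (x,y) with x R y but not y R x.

Enumerating: (0,9), (4,3), (4,7), (5,4), (6,7), (7,9), (8,0), (8,5), (8,6), (8,7), (9,8).

11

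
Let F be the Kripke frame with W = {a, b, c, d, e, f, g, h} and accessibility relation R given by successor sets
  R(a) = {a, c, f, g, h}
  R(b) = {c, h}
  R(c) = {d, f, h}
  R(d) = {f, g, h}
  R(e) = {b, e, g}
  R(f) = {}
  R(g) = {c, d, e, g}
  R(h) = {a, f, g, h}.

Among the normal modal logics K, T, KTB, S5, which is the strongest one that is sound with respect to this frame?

Reflexive (axiom T): no — b is not related to itself.
Symmetric (axiom B): no — a R c but not c R a.
Euclidean (axiom 5): no — a R c and a R g, but not c R g.
So F validates K; T would additionally require R to be reflexive. The strongest is K.

K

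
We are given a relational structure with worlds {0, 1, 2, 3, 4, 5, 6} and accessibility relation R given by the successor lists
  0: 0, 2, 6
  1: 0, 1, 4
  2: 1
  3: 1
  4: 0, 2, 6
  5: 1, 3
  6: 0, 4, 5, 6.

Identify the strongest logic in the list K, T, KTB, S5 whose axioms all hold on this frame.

K

Reflexive (axiom T): no — 2 is not related to itself.
Symmetric (axiom B): no — 0 R 2 but not 2 R 0.
Euclidean (axiom 5): no — 0 R 2 and 0 R 6, but not 2 R 6.
So F validates K; T would additionally require R to be reflexive. The strongest is K.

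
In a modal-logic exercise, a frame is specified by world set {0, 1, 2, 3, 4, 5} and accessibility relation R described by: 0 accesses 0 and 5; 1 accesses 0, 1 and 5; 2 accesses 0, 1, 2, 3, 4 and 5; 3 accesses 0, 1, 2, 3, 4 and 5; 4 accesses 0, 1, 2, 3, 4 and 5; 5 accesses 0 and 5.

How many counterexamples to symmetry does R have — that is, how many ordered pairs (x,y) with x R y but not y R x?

Enumerating: (1,0), (1,5), (2,0), (2,1), (2,5), (3,0), (3,1), (3,5), (4,0), (4,1), (4,5).

11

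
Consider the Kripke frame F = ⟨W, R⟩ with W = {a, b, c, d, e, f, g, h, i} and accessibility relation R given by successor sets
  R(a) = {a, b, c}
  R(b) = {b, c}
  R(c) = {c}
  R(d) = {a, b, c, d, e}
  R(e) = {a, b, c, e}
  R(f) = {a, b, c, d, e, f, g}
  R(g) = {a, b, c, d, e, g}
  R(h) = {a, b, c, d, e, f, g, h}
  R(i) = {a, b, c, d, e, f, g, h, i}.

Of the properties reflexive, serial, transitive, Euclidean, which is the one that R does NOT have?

Reflexive: yes — every world is R-related to itself.
Serial: yes — every world has a successor (e.g. a R a).
Transitive: yes — every two-step R-path is closed by a direct edge.
Euclidean: no — a R c and a R b, but not c R b.
Only Euclidean fails.

Euclidean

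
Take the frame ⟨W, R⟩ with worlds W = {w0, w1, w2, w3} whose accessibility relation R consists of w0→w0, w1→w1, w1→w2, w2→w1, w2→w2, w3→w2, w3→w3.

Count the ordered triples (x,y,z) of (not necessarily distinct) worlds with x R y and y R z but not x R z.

1

Enumerating: (w3,w2,w1).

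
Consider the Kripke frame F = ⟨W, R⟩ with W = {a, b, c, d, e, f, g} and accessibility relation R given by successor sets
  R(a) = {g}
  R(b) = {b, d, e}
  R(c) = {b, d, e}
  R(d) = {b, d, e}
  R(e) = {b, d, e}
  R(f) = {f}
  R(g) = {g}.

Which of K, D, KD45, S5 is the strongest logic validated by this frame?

Serial (axiom D): yes — every world has a successor (e.g. a R g).
Euclidean (axiom 5): yes — any two successors of a common world are R-related.
Transitive (axiom 4): yes — every two-step R-path is closed by a direct edge.
Reflexive (axiom T): no — a is not related to itself.
So F validates K, D, KD45; S5 would additionally require R to be reflexive. The strongest is KD45.

KD45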